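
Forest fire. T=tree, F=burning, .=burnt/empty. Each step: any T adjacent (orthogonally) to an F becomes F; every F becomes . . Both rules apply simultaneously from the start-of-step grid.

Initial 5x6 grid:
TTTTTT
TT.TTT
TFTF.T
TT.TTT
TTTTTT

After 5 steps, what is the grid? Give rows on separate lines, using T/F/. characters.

Step 1: 6 trees catch fire, 2 burn out
  TTTTTT
  TF.FTT
  F.F..T
  TF.FTT
  TTTTTT
Step 2: 8 trees catch fire, 6 burn out
  TFTFTT
  F...FT
  .....T
  F...FT
  TFTFTT
Step 3: 8 trees catch fire, 8 burn out
  F.F.FT
  .....F
  .....T
  .....F
  F.F.FT
Step 4: 3 trees catch fire, 8 burn out
  .....F
  ......
  .....F
  ......
  .....F
Step 5: 0 trees catch fire, 3 burn out
  ......
  ......
  ......
  ......
  ......

......
......
......
......
......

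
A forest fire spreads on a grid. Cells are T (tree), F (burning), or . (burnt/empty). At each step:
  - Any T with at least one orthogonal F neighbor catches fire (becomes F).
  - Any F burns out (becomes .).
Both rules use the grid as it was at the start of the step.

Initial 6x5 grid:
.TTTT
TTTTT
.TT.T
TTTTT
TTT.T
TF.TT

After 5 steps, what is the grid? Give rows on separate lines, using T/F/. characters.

Step 1: 2 trees catch fire, 1 burn out
  .TTTT
  TTTTT
  .TT.T
  TTTTT
  TFT.T
  F..TT
Step 2: 3 trees catch fire, 2 burn out
  .TTTT
  TTTTT
  .TT.T
  TFTTT
  F.F.T
  ...TT
Step 3: 3 trees catch fire, 3 burn out
  .TTTT
  TTTTT
  .FT.T
  F.FTT
  ....T
  ...TT
Step 4: 3 trees catch fire, 3 burn out
  .TTTT
  TFTTT
  ..F.T
  ...FT
  ....T
  ...TT
Step 5: 4 trees catch fire, 3 burn out
  .FTTT
  F.FTT
  ....T
  ....F
  ....T
  ...TT

.FTTT
F.FTT
....T
....F
....T
...TT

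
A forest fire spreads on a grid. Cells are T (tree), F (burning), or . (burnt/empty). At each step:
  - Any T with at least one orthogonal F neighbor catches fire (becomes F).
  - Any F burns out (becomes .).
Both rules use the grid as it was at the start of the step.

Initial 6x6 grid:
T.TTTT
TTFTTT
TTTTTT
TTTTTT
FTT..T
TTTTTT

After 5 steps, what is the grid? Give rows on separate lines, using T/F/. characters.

Step 1: 7 trees catch fire, 2 burn out
  T.FTTT
  TF.FTT
  TTFTTT
  FTTTTT
  .FT..T
  FTTTTT
Step 2: 10 trees catch fire, 7 burn out
  T..FTT
  F...FT
  FF.FTT
  .FFTTT
  ..F..T
  .FTTTT
Step 3: 6 trees catch fire, 10 burn out
  F...FT
  .....F
  ....FT
  ...FTT
  .....T
  ..FTTT
Step 4: 4 trees catch fire, 6 burn out
  .....F
  ......
  .....F
  ....FT
  .....T
  ...FTT
Step 5: 2 trees catch fire, 4 burn out
  ......
  ......
  ......
  .....F
  .....T
  ....FT

......
......
......
.....F
.....T
....FT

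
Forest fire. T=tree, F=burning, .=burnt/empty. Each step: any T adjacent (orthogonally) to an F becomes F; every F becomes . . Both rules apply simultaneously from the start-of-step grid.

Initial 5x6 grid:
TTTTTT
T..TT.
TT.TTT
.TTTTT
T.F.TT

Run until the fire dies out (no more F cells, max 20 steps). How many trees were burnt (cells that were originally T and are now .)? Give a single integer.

Step 1: +1 fires, +1 burnt (F count now 1)
Step 2: +2 fires, +1 burnt (F count now 2)
Step 3: +3 fires, +2 burnt (F count now 3)
Step 4: +5 fires, +3 burnt (F count now 5)
Step 5: +5 fires, +5 burnt (F count now 5)
Step 6: +3 fires, +5 burnt (F count now 3)
Step 7: +2 fires, +3 burnt (F count now 2)
Step 8: +0 fires, +2 burnt (F count now 0)
Fire out after step 8
Initially T: 22, now '.': 29
Total burnt (originally-T cells now '.'): 21

Answer: 21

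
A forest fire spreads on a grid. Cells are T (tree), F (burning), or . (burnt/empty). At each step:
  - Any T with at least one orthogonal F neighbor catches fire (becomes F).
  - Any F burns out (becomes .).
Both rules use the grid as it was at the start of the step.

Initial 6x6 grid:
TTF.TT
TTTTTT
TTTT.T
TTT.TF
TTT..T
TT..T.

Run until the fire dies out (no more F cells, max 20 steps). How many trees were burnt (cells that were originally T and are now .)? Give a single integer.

Step 1: +5 fires, +2 burnt (F count now 5)
Step 2: +5 fires, +5 burnt (F count now 5)
Step 3: +6 fires, +5 burnt (F count now 6)
Step 4: +4 fires, +6 burnt (F count now 4)
Step 5: +2 fires, +4 burnt (F count now 2)
Step 6: +2 fires, +2 burnt (F count now 2)
Step 7: +1 fires, +2 burnt (F count now 1)
Step 8: +0 fires, +1 burnt (F count now 0)
Fire out after step 8
Initially T: 26, now '.': 35
Total burnt (originally-T cells now '.'): 25

Answer: 25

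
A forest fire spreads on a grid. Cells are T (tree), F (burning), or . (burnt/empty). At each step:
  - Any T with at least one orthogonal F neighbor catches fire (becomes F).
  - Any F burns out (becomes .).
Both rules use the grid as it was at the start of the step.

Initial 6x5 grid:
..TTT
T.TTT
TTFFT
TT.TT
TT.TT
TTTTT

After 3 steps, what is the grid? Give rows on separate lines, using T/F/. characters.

Step 1: 5 trees catch fire, 2 burn out
  ..TTT
  T.FFT
  TF..F
  TT.FT
  TT.TT
  TTTTT
Step 2: 7 trees catch fire, 5 burn out
  ..FFT
  T...F
  F....
  TF..F
  TT.FT
  TTTTT
Step 3: 6 trees catch fire, 7 burn out
  ....F
  F....
  .....
  F....
  TF..F
  TTTFT

....F
F....
.....
F....
TF..F
TTTFT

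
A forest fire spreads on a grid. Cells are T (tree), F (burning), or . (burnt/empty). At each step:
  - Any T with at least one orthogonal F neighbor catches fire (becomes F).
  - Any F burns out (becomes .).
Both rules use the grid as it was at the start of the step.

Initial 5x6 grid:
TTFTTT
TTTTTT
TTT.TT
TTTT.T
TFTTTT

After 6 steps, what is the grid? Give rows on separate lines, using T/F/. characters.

Step 1: 6 trees catch fire, 2 burn out
  TF.FTT
  TTFTTT
  TTT.TT
  TFTT.T
  F.FTTT
Step 2: 9 trees catch fire, 6 burn out
  F...FT
  TF.FTT
  TFF.TT
  F.FT.T
  ...FTT
Step 3: 6 trees catch fire, 9 burn out
  .....F
  F...FT
  F...TT
  ...F.T
  ....FT
Step 4: 3 trees catch fire, 6 burn out
  ......
  .....F
  ....FT
  .....T
  .....F
Step 5: 2 trees catch fire, 3 burn out
  ......
  ......
  .....F
  .....F
  ......
Step 6: 0 trees catch fire, 2 burn out
  ......
  ......
  ......
  ......
  ......

......
......
......
......
......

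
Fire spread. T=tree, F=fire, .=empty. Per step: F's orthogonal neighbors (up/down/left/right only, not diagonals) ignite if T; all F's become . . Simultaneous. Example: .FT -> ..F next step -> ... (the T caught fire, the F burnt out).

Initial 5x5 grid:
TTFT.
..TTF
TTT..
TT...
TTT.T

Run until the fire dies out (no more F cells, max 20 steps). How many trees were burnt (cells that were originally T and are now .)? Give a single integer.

Step 1: +4 fires, +2 burnt (F count now 4)
Step 2: +2 fires, +4 burnt (F count now 2)
Step 3: +1 fires, +2 burnt (F count now 1)
Step 4: +2 fires, +1 burnt (F count now 2)
Step 5: +2 fires, +2 burnt (F count now 2)
Step 6: +2 fires, +2 burnt (F count now 2)
Step 7: +0 fires, +2 burnt (F count now 0)
Fire out after step 7
Initially T: 14, now '.': 24
Total burnt (originally-T cells now '.'): 13

Answer: 13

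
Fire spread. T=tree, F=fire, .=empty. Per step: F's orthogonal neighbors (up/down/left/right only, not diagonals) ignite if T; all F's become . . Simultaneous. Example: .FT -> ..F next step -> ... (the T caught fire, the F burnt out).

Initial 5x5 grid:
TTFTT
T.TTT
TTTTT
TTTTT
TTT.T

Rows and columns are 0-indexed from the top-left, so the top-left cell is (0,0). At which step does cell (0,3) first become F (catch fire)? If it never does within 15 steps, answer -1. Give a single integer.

Step 1: cell (0,3)='F' (+3 fires, +1 burnt)
  -> target ignites at step 1
Step 2: cell (0,3)='.' (+4 fires, +3 burnt)
Step 3: cell (0,3)='.' (+5 fires, +4 burnt)
Step 4: cell (0,3)='.' (+5 fires, +5 burnt)
Step 5: cell (0,3)='.' (+3 fires, +5 burnt)
Step 6: cell (0,3)='.' (+2 fires, +3 burnt)
Step 7: cell (0,3)='.' (+0 fires, +2 burnt)
  fire out at step 7

1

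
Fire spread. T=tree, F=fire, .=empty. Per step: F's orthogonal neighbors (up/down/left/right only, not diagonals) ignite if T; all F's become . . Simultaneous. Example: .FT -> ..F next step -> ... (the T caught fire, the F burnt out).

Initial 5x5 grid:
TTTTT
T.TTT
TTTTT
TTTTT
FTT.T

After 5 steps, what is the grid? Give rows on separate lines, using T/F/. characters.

Step 1: 2 trees catch fire, 1 burn out
  TTTTT
  T.TTT
  TTTTT
  FTTTT
  .FT.T
Step 2: 3 trees catch fire, 2 burn out
  TTTTT
  T.TTT
  FTTTT
  .FTTT
  ..F.T
Step 3: 3 trees catch fire, 3 burn out
  TTTTT
  F.TTT
  .FTTT
  ..FTT
  ....T
Step 4: 3 trees catch fire, 3 burn out
  FTTTT
  ..TTT
  ..FTT
  ...FT
  ....T
Step 5: 4 trees catch fire, 3 burn out
  .FTTT
  ..FTT
  ...FT
  ....F
  ....T

.FTTT
..FTT
...FT
....F
....T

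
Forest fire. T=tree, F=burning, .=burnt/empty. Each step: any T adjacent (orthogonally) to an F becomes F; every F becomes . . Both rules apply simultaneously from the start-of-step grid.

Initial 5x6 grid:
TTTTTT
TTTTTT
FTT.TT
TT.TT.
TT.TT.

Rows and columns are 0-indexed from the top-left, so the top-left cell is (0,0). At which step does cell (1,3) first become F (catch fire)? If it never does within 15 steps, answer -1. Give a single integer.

Step 1: cell (1,3)='T' (+3 fires, +1 burnt)
Step 2: cell (1,3)='T' (+5 fires, +3 burnt)
Step 3: cell (1,3)='T' (+3 fires, +5 burnt)
Step 4: cell (1,3)='F' (+2 fires, +3 burnt)
  -> target ignites at step 4
Step 5: cell (1,3)='.' (+2 fires, +2 burnt)
Step 6: cell (1,3)='.' (+3 fires, +2 burnt)
Step 7: cell (1,3)='.' (+3 fires, +3 burnt)
Step 8: cell (1,3)='.' (+2 fires, +3 burnt)
Step 9: cell (1,3)='.' (+1 fires, +2 burnt)
Step 10: cell (1,3)='.' (+0 fires, +1 burnt)
  fire out at step 10

4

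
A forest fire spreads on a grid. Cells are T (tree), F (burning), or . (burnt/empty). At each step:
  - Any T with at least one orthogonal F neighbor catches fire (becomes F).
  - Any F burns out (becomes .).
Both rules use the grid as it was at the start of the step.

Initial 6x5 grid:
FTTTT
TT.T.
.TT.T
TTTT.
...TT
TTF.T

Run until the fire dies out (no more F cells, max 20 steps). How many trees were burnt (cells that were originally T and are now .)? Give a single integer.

Answer: 18

Derivation:
Step 1: +3 fires, +2 burnt (F count now 3)
Step 2: +3 fires, +3 burnt (F count now 3)
Step 3: +2 fires, +3 burnt (F count now 2)
Step 4: +4 fires, +2 burnt (F count now 4)
Step 5: +2 fires, +4 burnt (F count now 2)
Step 6: +1 fires, +2 burnt (F count now 1)
Step 7: +1 fires, +1 burnt (F count now 1)
Step 8: +1 fires, +1 burnt (F count now 1)
Step 9: +1 fires, +1 burnt (F count now 1)
Step 10: +0 fires, +1 burnt (F count now 0)
Fire out after step 10
Initially T: 19, now '.': 29
Total burnt (originally-T cells now '.'): 18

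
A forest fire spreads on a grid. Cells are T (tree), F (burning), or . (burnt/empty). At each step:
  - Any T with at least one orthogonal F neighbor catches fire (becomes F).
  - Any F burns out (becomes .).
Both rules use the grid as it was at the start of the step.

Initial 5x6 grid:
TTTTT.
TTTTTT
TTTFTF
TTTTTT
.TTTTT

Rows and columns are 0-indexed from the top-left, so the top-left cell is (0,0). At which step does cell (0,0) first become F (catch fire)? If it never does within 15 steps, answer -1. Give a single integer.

Step 1: cell (0,0)='T' (+6 fires, +2 burnt)
Step 2: cell (0,0)='T' (+8 fires, +6 burnt)
Step 3: cell (0,0)='T' (+7 fires, +8 burnt)
Step 4: cell (0,0)='T' (+4 fires, +7 burnt)
Step 5: cell (0,0)='F' (+1 fires, +4 burnt)
  -> target ignites at step 5
Step 6: cell (0,0)='.' (+0 fires, +1 burnt)
  fire out at step 6

5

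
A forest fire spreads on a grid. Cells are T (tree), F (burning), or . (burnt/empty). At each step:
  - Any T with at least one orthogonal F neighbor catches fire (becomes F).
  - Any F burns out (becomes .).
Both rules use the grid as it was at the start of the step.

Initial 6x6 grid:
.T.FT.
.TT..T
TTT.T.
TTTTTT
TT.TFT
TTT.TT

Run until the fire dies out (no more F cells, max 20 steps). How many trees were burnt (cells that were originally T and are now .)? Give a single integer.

Step 1: +5 fires, +2 burnt (F count now 5)
Step 2: +4 fires, +5 burnt (F count now 4)
Step 3: +1 fires, +4 burnt (F count now 1)
Step 4: +2 fires, +1 burnt (F count now 2)
Step 5: +4 fires, +2 burnt (F count now 4)
Step 6: +4 fires, +4 burnt (F count now 4)
Step 7: +3 fires, +4 burnt (F count now 3)
Step 8: +0 fires, +3 burnt (F count now 0)
Fire out after step 8
Initially T: 24, now '.': 35
Total burnt (originally-T cells now '.'): 23

Answer: 23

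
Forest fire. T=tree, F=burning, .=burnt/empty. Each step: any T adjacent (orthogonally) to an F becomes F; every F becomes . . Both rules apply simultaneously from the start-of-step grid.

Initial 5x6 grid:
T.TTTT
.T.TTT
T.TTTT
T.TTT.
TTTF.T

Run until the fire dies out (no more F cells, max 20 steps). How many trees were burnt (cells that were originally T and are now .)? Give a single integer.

Answer: 19

Derivation:
Step 1: +2 fires, +1 burnt (F count now 2)
Step 2: +4 fires, +2 burnt (F count now 4)
Step 3: +4 fires, +4 burnt (F count now 4)
Step 4: +4 fires, +4 burnt (F count now 4)
Step 5: +4 fires, +4 burnt (F count now 4)
Step 6: +1 fires, +4 burnt (F count now 1)
Step 7: +0 fires, +1 burnt (F count now 0)
Fire out after step 7
Initially T: 22, now '.': 27
Total burnt (originally-T cells now '.'): 19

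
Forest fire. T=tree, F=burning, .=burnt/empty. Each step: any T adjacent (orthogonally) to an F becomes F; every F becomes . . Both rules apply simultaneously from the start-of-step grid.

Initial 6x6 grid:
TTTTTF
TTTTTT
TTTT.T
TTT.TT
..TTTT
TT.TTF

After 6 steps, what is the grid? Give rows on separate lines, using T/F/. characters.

Step 1: 4 trees catch fire, 2 burn out
  TTTTF.
  TTTTTF
  TTTT.T
  TTT.TT
  ..TTTF
  TT.TF.
Step 2: 6 trees catch fire, 4 burn out
  TTTF..
  TTTTF.
  TTTT.F
  TTT.TF
  ..TTF.
  TT.F..
Step 3: 4 trees catch fire, 6 burn out
  TTF...
  TTTF..
  TTTT..
  TTT.F.
  ..TF..
  TT....
Step 4: 4 trees catch fire, 4 burn out
  TF....
  TTF...
  TTTF..
  TTT...
  ..F...
  TT....
Step 5: 4 trees catch fire, 4 burn out
  F.....
  TF....
  TTF...
  TTF...
  ......
  TT....
Step 6: 3 trees catch fire, 4 burn out
  ......
  F.....
  TF....
  TF....
  ......
  TT....

......
F.....
TF....
TF....
......
TT....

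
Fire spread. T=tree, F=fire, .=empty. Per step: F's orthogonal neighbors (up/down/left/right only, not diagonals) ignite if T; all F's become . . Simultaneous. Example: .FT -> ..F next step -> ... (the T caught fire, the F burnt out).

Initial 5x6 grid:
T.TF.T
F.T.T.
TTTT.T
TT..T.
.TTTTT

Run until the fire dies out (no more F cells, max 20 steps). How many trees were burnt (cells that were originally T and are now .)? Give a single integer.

Step 1: +3 fires, +2 burnt (F count now 3)
Step 2: +3 fires, +3 burnt (F count now 3)
Step 3: +2 fires, +3 burnt (F count now 2)
Step 4: +2 fires, +2 burnt (F count now 2)
Step 5: +1 fires, +2 burnt (F count now 1)
Step 6: +1 fires, +1 burnt (F count now 1)
Step 7: +1 fires, +1 burnt (F count now 1)
Step 8: +2 fires, +1 burnt (F count now 2)
Step 9: +0 fires, +2 burnt (F count now 0)
Fire out after step 9
Initially T: 18, now '.': 27
Total burnt (originally-T cells now '.'): 15

Answer: 15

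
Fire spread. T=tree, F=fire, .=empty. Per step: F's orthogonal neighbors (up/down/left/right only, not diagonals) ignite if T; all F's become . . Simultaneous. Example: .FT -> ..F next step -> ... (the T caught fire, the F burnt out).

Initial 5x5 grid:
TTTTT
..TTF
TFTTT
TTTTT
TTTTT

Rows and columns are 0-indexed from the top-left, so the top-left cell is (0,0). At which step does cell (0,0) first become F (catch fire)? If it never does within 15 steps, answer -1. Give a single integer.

Step 1: cell (0,0)='T' (+6 fires, +2 burnt)
Step 2: cell (0,0)='T' (+7 fires, +6 burnt)
Step 3: cell (0,0)='T' (+5 fires, +7 burnt)
Step 4: cell (0,0)='T' (+2 fires, +5 burnt)
Step 5: cell (0,0)='F' (+1 fires, +2 burnt)
  -> target ignites at step 5
Step 6: cell (0,0)='.' (+0 fires, +1 burnt)
  fire out at step 6

5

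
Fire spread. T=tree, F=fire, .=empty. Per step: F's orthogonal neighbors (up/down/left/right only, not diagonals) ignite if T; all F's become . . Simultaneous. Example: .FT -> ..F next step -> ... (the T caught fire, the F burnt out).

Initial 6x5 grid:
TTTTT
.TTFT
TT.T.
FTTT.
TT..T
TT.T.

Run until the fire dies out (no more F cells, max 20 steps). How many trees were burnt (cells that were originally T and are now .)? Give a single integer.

Step 1: +7 fires, +2 burnt (F count now 7)
Step 2: +8 fires, +7 burnt (F count now 8)
Step 3: +2 fires, +8 burnt (F count now 2)
Step 4: +1 fires, +2 burnt (F count now 1)
Step 5: +0 fires, +1 burnt (F count now 0)
Fire out after step 5
Initially T: 20, now '.': 28
Total burnt (originally-T cells now '.'): 18

Answer: 18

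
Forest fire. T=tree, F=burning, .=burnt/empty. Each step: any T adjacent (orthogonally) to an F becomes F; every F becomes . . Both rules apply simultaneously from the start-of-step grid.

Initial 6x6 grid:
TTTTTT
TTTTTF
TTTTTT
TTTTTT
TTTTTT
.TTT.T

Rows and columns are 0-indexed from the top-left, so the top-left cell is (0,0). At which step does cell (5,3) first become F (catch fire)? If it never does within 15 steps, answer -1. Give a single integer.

Step 1: cell (5,3)='T' (+3 fires, +1 burnt)
Step 2: cell (5,3)='T' (+4 fires, +3 burnt)
Step 3: cell (5,3)='T' (+5 fires, +4 burnt)
Step 4: cell (5,3)='T' (+6 fires, +5 burnt)
Step 5: cell (5,3)='T' (+5 fires, +6 burnt)
Step 6: cell (5,3)='F' (+5 fires, +5 burnt)
  -> target ignites at step 6
Step 7: cell (5,3)='.' (+3 fires, +5 burnt)
Step 8: cell (5,3)='.' (+2 fires, +3 burnt)
Step 9: cell (5,3)='.' (+0 fires, +2 burnt)
  fire out at step 9

6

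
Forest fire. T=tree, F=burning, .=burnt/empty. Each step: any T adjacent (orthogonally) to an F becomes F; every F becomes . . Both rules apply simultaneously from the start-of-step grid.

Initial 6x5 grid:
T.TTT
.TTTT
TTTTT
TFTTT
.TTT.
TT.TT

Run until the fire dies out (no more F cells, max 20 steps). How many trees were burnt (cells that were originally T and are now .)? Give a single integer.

Answer: 23

Derivation:
Step 1: +4 fires, +1 burnt (F count now 4)
Step 2: +6 fires, +4 burnt (F count now 6)
Step 3: +5 fires, +6 burnt (F count now 5)
Step 4: +4 fires, +5 burnt (F count now 4)
Step 5: +3 fires, +4 burnt (F count now 3)
Step 6: +1 fires, +3 burnt (F count now 1)
Step 7: +0 fires, +1 burnt (F count now 0)
Fire out after step 7
Initially T: 24, now '.': 29
Total burnt (originally-T cells now '.'): 23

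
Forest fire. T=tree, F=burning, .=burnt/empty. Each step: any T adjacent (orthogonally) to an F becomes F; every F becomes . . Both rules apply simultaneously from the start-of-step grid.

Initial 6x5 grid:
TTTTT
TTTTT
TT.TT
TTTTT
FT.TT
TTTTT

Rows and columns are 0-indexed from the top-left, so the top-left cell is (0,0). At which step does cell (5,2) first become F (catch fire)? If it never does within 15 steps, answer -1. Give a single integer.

Step 1: cell (5,2)='T' (+3 fires, +1 burnt)
Step 2: cell (5,2)='T' (+3 fires, +3 burnt)
Step 3: cell (5,2)='F' (+4 fires, +3 burnt)
  -> target ignites at step 3
Step 4: cell (5,2)='.' (+4 fires, +4 burnt)
Step 5: cell (5,2)='.' (+6 fires, +4 burnt)
Step 6: cell (5,2)='.' (+4 fires, +6 burnt)
Step 7: cell (5,2)='.' (+2 fires, +4 burnt)
Step 8: cell (5,2)='.' (+1 fires, +2 burnt)
Step 9: cell (5,2)='.' (+0 fires, +1 burnt)
  fire out at step 9

3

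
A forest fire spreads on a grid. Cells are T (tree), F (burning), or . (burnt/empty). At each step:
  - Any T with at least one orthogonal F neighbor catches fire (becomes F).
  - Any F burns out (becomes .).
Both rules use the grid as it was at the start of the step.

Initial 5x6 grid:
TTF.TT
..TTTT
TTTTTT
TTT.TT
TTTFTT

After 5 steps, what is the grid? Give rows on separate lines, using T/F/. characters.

Step 1: 4 trees catch fire, 2 burn out
  TF..TT
  ..FTTT
  TTTTTT
  TTT.TT
  TTF.FT
Step 2: 7 trees catch fire, 4 burn out
  F...TT
  ...FTT
  TTFTTT
  TTF.FT
  TF...F
Step 3: 7 trees catch fire, 7 burn out
  ....TT
  ....FT
  TF.FFT
  TF...F
  F.....
Step 4: 5 trees catch fire, 7 burn out
  ....FT
  .....F
  F....F
  F.....
  ......
Step 5: 1 trees catch fire, 5 burn out
  .....F
  ......
  ......
  ......
  ......

.....F
......
......
......
......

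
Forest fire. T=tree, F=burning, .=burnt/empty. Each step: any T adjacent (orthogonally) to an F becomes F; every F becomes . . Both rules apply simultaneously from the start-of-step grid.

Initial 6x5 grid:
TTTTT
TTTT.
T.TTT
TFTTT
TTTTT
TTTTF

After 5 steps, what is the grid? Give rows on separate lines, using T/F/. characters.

Step 1: 5 trees catch fire, 2 burn out
  TTTTT
  TTTT.
  T.TTT
  F.FTT
  TFTTF
  TTTF.
Step 2: 9 trees catch fire, 5 burn out
  TTTTT
  TTTT.
  F.FTT
  ...FF
  F.FF.
  TFF..
Step 3: 5 trees catch fire, 9 burn out
  TTTTT
  FTFT.
  ...FF
  .....
  .....
  F....
Step 4: 4 trees catch fire, 5 burn out
  FTFTT
  .F.F.
  .....
  .....
  .....
  .....
Step 5: 2 trees catch fire, 4 burn out
  .F.FT
  .....
  .....
  .....
  .....
  .....

.F.FT
.....
.....
.....
.....
.....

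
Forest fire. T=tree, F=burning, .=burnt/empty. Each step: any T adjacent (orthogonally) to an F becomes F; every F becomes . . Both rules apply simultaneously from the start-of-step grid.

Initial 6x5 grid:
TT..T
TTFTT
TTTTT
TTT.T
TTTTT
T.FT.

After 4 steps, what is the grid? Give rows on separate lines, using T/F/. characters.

Step 1: 5 trees catch fire, 2 burn out
  TT..T
  TF.FT
  TTFTT
  TTT.T
  TTFTT
  T..F.
Step 2: 8 trees catch fire, 5 burn out
  TF..T
  F...F
  TF.FT
  TTF.T
  TF.FT
  T....
Step 3: 7 trees catch fire, 8 burn out
  F...F
  .....
  F...F
  TF..T
  F...F
  T....
Step 4: 3 trees catch fire, 7 burn out
  .....
  .....
  .....
  F...F
  .....
  F....

.....
.....
.....
F...F
.....
F....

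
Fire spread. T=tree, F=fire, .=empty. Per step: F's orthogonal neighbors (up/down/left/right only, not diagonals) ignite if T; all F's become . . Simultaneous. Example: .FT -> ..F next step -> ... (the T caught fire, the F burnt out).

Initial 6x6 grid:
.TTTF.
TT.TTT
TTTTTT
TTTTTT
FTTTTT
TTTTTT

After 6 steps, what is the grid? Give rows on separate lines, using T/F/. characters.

Step 1: 5 trees catch fire, 2 burn out
  .TTF..
  TT.TFT
  TTTTTT
  FTTTTT
  .FTTTT
  FTTTTT
Step 2: 8 trees catch fire, 5 burn out
  .TF...
  TT.F.F
  FTTTFT
  .FTTTT
  ..FTTT
  .FTTTT
Step 3: 9 trees catch fire, 8 burn out
  .F....
  FT....
  .FTF.F
  ..FTFT
  ...FTT
  ..FTTT
Step 4: 6 trees catch fire, 9 burn out
  ......
  .F....
  ..F...
  ...F.F
  ....FT
  ...FTT
Step 5: 2 trees catch fire, 6 burn out
  ......
  ......
  ......
  ......
  .....F
  ....FT
Step 6: 1 trees catch fire, 2 burn out
  ......
  ......
  ......
  ......
  ......
  .....F

......
......
......
......
......
.....F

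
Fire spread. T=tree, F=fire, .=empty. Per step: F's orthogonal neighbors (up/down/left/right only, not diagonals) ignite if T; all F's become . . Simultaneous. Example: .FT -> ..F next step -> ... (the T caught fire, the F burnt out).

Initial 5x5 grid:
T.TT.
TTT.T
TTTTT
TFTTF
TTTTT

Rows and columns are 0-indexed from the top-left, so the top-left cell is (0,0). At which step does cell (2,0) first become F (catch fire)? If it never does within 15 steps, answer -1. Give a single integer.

Step 1: cell (2,0)='T' (+7 fires, +2 burnt)
Step 2: cell (2,0)='F' (+8 fires, +7 burnt)
  -> target ignites at step 2
Step 3: cell (2,0)='.' (+2 fires, +8 burnt)
Step 4: cell (2,0)='.' (+2 fires, +2 burnt)
Step 5: cell (2,0)='.' (+1 fires, +2 burnt)
Step 6: cell (2,0)='.' (+0 fires, +1 burnt)
  fire out at step 6

2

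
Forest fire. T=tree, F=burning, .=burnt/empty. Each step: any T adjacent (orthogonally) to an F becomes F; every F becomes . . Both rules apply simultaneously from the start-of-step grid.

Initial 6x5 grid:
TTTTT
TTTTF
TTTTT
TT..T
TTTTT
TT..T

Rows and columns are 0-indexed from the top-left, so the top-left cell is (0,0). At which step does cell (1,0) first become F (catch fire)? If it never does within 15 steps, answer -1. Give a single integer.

Step 1: cell (1,0)='T' (+3 fires, +1 burnt)
Step 2: cell (1,0)='T' (+4 fires, +3 burnt)
Step 3: cell (1,0)='T' (+4 fires, +4 burnt)
Step 4: cell (1,0)='F' (+5 fires, +4 burnt)
  -> target ignites at step 4
Step 5: cell (1,0)='.' (+4 fires, +5 burnt)
Step 6: cell (1,0)='.' (+2 fires, +4 burnt)
Step 7: cell (1,0)='.' (+2 fires, +2 burnt)
Step 8: cell (1,0)='.' (+1 fires, +2 burnt)
Step 9: cell (1,0)='.' (+0 fires, +1 burnt)
  fire out at step 9

4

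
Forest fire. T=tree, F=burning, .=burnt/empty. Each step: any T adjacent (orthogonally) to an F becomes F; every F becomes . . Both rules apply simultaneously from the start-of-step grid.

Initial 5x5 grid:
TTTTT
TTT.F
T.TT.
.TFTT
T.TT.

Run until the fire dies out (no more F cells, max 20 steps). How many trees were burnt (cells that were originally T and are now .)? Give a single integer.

Step 1: +5 fires, +2 burnt (F count now 5)
Step 2: +5 fires, +5 burnt (F count now 5)
Step 3: +2 fires, +5 burnt (F count now 2)
Step 4: +2 fires, +2 burnt (F count now 2)
Step 5: +2 fires, +2 burnt (F count now 2)
Step 6: +0 fires, +2 burnt (F count now 0)
Fire out after step 6
Initially T: 17, now '.': 24
Total burnt (originally-T cells now '.'): 16

Answer: 16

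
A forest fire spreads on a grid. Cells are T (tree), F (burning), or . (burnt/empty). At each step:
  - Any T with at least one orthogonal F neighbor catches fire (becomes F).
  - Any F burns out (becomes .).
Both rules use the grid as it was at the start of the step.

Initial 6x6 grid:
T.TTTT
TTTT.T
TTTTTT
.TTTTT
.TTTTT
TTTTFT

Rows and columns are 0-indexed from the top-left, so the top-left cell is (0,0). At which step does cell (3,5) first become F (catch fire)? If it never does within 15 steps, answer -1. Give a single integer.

Step 1: cell (3,5)='T' (+3 fires, +1 burnt)
Step 2: cell (3,5)='T' (+4 fires, +3 burnt)
Step 3: cell (3,5)='F' (+5 fires, +4 burnt)
  -> target ignites at step 3
Step 4: cell (3,5)='.' (+5 fires, +5 burnt)
Step 5: cell (3,5)='.' (+4 fires, +5 burnt)
Step 6: cell (3,5)='.' (+4 fires, +4 burnt)
Step 7: cell (3,5)='.' (+4 fires, +4 burnt)
Step 8: cell (3,5)='.' (+1 fires, +4 burnt)
Step 9: cell (3,5)='.' (+1 fires, +1 burnt)
Step 10: cell (3,5)='.' (+0 fires, +1 burnt)
  fire out at step 10

3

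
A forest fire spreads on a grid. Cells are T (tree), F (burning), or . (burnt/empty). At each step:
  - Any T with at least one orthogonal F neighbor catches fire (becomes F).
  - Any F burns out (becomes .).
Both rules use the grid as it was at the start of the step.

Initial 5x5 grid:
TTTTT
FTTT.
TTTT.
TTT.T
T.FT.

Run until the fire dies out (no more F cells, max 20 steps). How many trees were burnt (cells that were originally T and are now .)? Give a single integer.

Step 1: +5 fires, +2 burnt (F count now 5)
Step 2: +6 fires, +5 burnt (F count now 6)
Step 3: +4 fires, +6 burnt (F count now 4)
Step 4: +1 fires, +4 burnt (F count now 1)
Step 5: +1 fires, +1 burnt (F count now 1)
Step 6: +0 fires, +1 burnt (F count now 0)
Fire out after step 6
Initially T: 18, now '.': 24
Total burnt (originally-T cells now '.'): 17

Answer: 17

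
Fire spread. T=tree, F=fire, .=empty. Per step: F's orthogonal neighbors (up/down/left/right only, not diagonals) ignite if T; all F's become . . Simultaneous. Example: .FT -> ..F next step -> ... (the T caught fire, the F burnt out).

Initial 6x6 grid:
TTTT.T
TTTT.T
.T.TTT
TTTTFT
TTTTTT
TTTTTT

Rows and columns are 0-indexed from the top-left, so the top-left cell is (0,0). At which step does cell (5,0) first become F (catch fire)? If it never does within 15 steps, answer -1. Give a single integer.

Step 1: cell (5,0)='T' (+4 fires, +1 burnt)
Step 2: cell (5,0)='T' (+6 fires, +4 burnt)
Step 3: cell (5,0)='T' (+6 fires, +6 burnt)
Step 4: cell (5,0)='T' (+7 fires, +6 burnt)
Step 5: cell (5,0)='T' (+4 fires, +7 burnt)
Step 6: cell (5,0)='F' (+3 fires, +4 burnt)
  -> target ignites at step 6
Step 7: cell (5,0)='.' (+1 fires, +3 burnt)
Step 8: cell (5,0)='.' (+0 fires, +1 burnt)
  fire out at step 8

6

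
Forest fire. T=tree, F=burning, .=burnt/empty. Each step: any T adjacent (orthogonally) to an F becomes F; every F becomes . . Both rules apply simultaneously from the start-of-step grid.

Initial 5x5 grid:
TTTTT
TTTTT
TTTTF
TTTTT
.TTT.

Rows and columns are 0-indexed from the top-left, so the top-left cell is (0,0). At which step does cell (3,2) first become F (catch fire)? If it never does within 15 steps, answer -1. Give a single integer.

Step 1: cell (3,2)='T' (+3 fires, +1 burnt)
Step 2: cell (3,2)='T' (+4 fires, +3 burnt)
Step 3: cell (3,2)='F' (+5 fires, +4 burnt)
  -> target ignites at step 3
Step 4: cell (3,2)='.' (+5 fires, +5 burnt)
Step 5: cell (3,2)='.' (+4 fires, +5 burnt)
Step 6: cell (3,2)='.' (+1 fires, +4 burnt)
Step 7: cell (3,2)='.' (+0 fires, +1 burnt)
  fire out at step 7

3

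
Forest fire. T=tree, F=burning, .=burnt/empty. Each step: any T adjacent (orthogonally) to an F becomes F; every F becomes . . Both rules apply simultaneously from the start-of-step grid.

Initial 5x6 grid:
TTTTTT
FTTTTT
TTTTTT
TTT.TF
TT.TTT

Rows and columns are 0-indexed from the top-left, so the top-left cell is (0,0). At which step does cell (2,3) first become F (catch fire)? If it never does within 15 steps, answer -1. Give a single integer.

Step 1: cell (2,3)='T' (+6 fires, +2 burnt)
Step 2: cell (2,3)='T' (+7 fires, +6 burnt)
Step 3: cell (2,3)='F' (+9 fires, +7 burnt)
  -> target ignites at step 3
Step 4: cell (2,3)='.' (+4 fires, +9 burnt)
Step 5: cell (2,3)='.' (+0 fires, +4 burnt)
  fire out at step 5

3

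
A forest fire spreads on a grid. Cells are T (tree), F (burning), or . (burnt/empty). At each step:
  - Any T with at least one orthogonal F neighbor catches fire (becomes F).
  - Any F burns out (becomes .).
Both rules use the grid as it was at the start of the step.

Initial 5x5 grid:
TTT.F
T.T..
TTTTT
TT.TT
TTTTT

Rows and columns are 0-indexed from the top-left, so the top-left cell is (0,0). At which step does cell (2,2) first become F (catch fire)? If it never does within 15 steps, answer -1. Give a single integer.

Step 1: cell (2,2)='T' (+0 fires, +1 burnt)
  fire out at step 1
Target never catches fire within 15 steps

-1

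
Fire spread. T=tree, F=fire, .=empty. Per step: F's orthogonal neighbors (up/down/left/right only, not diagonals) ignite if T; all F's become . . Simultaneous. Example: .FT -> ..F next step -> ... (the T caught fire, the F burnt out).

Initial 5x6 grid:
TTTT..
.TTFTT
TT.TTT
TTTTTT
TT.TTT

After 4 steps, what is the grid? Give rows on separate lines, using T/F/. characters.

Step 1: 4 trees catch fire, 1 burn out
  TTTF..
  .TF.FT
  TT.FTT
  TTTTTT
  TT.TTT
Step 2: 5 trees catch fire, 4 burn out
  TTF...
  .F...F
  TT..FT
  TTTFTT
  TT.TTT
Step 3: 6 trees catch fire, 5 burn out
  TF....
  ......
  TF...F
  TTF.FT
  TT.FTT
Step 4: 5 trees catch fire, 6 burn out
  F.....
  ......
  F.....
  TF...F
  TT..FT

F.....
......
F.....
TF...F
TT..FT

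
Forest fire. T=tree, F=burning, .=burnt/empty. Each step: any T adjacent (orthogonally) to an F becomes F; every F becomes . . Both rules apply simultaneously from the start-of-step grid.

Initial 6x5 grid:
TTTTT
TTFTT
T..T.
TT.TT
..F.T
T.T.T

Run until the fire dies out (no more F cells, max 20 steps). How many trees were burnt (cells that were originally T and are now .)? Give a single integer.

Step 1: +4 fires, +2 burnt (F count now 4)
Step 2: +5 fires, +4 burnt (F count now 5)
Step 3: +4 fires, +5 burnt (F count now 4)
Step 4: +2 fires, +4 burnt (F count now 2)
Step 5: +2 fires, +2 burnt (F count now 2)
Step 6: +1 fires, +2 burnt (F count now 1)
Step 7: +0 fires, +1 burnt (F count now 0)
Fire out after step 7
Initially T: 19, now '.': 29
Total burnt (originally-T cells now '.'): 18

Answer: 18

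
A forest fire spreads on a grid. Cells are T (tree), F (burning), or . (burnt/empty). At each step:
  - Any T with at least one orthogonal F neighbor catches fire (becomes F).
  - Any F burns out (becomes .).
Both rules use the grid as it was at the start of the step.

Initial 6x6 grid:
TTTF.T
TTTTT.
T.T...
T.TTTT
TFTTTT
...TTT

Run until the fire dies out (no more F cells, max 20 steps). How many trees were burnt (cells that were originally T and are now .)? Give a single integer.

Step 1: +4 fires, +2 burnt (F count now 4)
Step 2: +6 fires, +4 burnt (F count now 6)
Step 3: +7 fires, +6 burnt (F count now 7)
Step 4: +4 fires, +7 burnt (F count now 4)
Step 5: +2 fires, +4 burnt (F count now 2)
Step 6: +0 fires, +2 burnt (F count now 0)
Fire out after step 6
Initially T: 24, now '.': 35
Total burnt (originally-T cells now '.'): 23

Answer: 23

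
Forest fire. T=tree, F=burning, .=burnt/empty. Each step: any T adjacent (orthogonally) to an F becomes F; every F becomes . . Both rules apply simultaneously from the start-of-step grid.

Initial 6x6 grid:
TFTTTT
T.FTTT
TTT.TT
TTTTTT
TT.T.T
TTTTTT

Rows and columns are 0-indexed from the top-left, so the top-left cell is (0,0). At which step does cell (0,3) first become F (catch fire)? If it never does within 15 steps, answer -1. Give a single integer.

Step 1: cell (0,3)='T' (+4 fires, +2 burnt)
Step 2: cell (0,3)='F' (+5 fires, +4 burnt)
  -> target ignites at step 2
Step 3: cell (0,3)='.' (+6 fires, +5 burnt)
Step 4: cell (0,3)='.' (+6 fires, +6 burnt)
Step 5: cell (0,3)='.' (+4 fires, +6 burnt)
Step 6: cell (0,3)='.' (+4 fires, +4 burnt)
Step 7: cell (0,3)='.' (+1 fires, +4 burnt)
Step 8: cell (0,3)='.' (+0 fires, +1 burnt)
  fire out at step 8

2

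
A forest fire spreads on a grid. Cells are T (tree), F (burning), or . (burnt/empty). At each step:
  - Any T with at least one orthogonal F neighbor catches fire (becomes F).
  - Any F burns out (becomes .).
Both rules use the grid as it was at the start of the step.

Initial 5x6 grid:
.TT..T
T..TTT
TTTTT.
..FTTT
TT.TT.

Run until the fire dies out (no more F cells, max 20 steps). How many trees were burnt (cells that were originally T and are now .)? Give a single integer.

Step 1: +2 fires, +1 burnt (F count now 2)
Step 2: +4 fires, +2 burnt (F count now 4)
Step 3: +5 fires, +4 burnt (F count now 5)
Step 4: +2 fires, +5 burnt (F count now 2)
Step 5: +1 fires, +2 burnt (F count now 1)
Step 6: +1 fires, +1 burnt (F count now 1)
Step 7: +0 fires, +1 burnt (F count now 0)
Fire out after step 7
Initially T: 19, now '.': 26
Total burnt (originally-T cells now '.'): 15

Answer: 15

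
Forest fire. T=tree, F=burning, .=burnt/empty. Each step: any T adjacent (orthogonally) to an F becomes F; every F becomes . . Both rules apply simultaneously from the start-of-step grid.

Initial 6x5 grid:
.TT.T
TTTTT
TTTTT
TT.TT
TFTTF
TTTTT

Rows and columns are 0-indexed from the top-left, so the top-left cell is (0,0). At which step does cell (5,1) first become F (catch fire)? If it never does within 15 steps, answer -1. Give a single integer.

Step 1: cell (5,1)='F' (+7 fires, +2 burnt)
  -> target ignites at step 1
Step 2: cell (5,1)='.' (+7 fires, +7 burnt)
Step 3: cell (5,1)='.' (+5 fires, +7 burnt)
Step 4: cell (5,1)='.' (+5 fires, +5 burnt)
Step 5: cell (5,1)='.' (+1 fires, +5 burnt)
Step 6: cell (5,1)='.' (+0 fires, +1 burnt)
  fire out at step 6

1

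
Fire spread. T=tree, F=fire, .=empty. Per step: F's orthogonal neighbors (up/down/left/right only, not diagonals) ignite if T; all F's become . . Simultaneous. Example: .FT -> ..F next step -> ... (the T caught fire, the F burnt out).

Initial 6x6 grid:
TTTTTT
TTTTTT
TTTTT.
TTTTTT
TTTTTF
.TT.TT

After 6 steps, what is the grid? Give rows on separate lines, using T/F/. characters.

Step 1: 3 trees catch fire, 1 burn out
  TTTTTT
  TTTTTT
  TTTTT.
  TTTTTF
  TTTTF.
  .TT.TF
Step 2: 3 trees catch fire, 3 burn out
  TTTTTT
  TTTTTT
  TTTTT.
  TTTTF.
  TTTF..
  .TT.F.
Step 3: 3 trees catch fire, 3 burn out
  TTTTTT
  TTTTTT
  TTTTF.
  TTTF..
  TTF...
  .TT...
Step 4: 5 trees catch fire, 3 burn out
  TTTTTT
  TTTTFT
  TTTF..
  TTF...
  TF....
  .TF...
Step 5: 7 trees catch fire, 5 burn out
  TTTTFT
  TTTF.F
  TTF...
  TF....
  F.....
  .F....
Step 6: 5 trees catch fire, 7 burn out
  TTTF.F
  TTF...
  TF....
  F.....
  ......
  ......

TTTF.F
TTF...
TF....
F.....
......
......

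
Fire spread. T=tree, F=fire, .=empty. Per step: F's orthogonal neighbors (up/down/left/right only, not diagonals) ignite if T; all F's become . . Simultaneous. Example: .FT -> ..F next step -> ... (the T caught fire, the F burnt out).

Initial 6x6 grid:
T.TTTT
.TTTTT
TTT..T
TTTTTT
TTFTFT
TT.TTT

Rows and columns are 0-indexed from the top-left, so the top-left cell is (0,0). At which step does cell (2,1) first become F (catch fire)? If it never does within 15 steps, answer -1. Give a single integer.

Step 1: cell (2,1)='T' (+6 fires, +2 burnt)
Step 2: cell (2,1)='T' (+8 fires, +6 burnt)
Step 3: cell (2,1)='F' (+5 fires, +8 burnt)
  -> target ignites at step 3
Step 4: cell (2,1)='.' (+5 fires, +5 burnt)
Step 5: cell (2,1)='.' (+3 fires, +5 burnt)
Step 6: cell (2,1)='.' (+1 fires, +3 burnt)
Step 7: cell (2,1)='.' (+0 fires, +1 burnt)
  fire out at step 7

3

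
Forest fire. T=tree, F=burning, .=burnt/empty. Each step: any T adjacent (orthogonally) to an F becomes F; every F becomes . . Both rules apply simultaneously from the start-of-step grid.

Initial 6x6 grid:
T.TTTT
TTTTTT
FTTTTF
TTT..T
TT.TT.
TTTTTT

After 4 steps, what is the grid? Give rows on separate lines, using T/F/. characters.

Step 1: 6 trees catch fire, 2 burn out
  T.TTTT
  FTTTTF
  .FTTF.
  FTT..F
  TT.TT.
  TTTTTT
Step 2: 8 trees catch fire, 6 burn out
  F.TTTF
  .FTTF.
  ..FF..
  .FT...
  FT.TT.
  TTTTTT
Step 3: 6 trees catch fire, 8 burn out
  ..TTF.
  ..FF..
  ......
  ..F...
  .F.TT.
  FTTTTT
Step 4: 3 trees catch fire, 6 burn out
  ..FF..
  ......
  ......
  ......
  ...TT.
  .FTTTT

..FF..
......
......
......
...TT.
.FTTTT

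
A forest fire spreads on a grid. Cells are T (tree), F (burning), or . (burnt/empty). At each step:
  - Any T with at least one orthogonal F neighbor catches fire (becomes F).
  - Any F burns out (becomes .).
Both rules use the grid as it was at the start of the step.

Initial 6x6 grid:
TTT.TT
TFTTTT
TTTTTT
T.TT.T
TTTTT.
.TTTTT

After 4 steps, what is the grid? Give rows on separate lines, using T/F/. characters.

Step 1: 4 trees catch fire, 1 burn out
  TFT.TT
  F.FTTT
  TFTTTT
  T.TT.T
  TTTTT.
  .TTTTT
Step 2: 5 trees catch fire, 4 burn out
  F.F.TT
  ...FTT
  F.FTTT
  T.TT.T
  TTTTT.
  .TTTTT
Step 3: 4 trees catch fire, 5 burn out
  ....TT
  ....FT
  ...FTT
  F.FT.T
  TTTTT.
  .TTTTT
Step 4: 6 trees catch fire, 4 burn out
  ....FT
  .....F
  ....FT
  ...F.T
  FTFTT.
  .TTTTT

....FT
.....F
....FT
...F.T
FTFTT.
.TTTTT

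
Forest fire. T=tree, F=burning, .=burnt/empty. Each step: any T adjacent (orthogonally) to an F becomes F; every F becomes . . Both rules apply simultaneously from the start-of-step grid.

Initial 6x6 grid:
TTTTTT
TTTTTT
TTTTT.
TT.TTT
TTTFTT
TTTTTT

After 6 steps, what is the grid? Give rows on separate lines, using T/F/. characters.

Step 1: 4 trees catch fire, 1 burn out
  TTTTTT
  TTTTTT
  TTTTT.
  TT.FTT
  TTF.FT
  TTTFTT
Step 2: 6 trees catch fire, 4 burn out
  TTTTTT
  TTTTTT
  TTTFT.
  TT..FT
  TF...F
  TTF.FT
Step 3: 8 trees catch fire, 6 burn out
  TTTTTT
  TTTFTT
  TTF.F.
  TF...F
  F.....
  TF...F
Step 4: 6 trees catch fire, 8 burn out
  TTTFTT
  TTF.FT
  TF....
  F.....
  ......
  F.....
Step 5: 5 trees catch fire, 6 burn out
  TTF.FT
  TF...F
  F.....
  ......
  ......
  ......
Step 6: 3 trees catch fire, 5 burn out
  TF...F
  F.....
  ......
  ......
  ......
  ......

TF...F
F.....
......
......
......
......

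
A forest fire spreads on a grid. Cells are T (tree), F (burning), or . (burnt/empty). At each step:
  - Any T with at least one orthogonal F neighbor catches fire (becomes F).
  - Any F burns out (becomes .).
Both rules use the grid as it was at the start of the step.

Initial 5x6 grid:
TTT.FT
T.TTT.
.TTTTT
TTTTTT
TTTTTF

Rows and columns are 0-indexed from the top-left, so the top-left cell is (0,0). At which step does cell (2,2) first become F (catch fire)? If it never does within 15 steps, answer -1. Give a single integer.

Step 1: cell (2,2)='T' (+4 fires, +2 burnt)
Step 2: cell (2,2)='T' (+5 fires, +4 burnt)
Step 3: cell (2,2)='T' (+4 fires, +5 burnt)
Step 4: cell (2,2)='F' (+4 fires, +4 burnt)
  -> target ignites at step 4
Step 5: cell (2,2)='.' (+4 fires, +4 burnt)
Step 6: cell (2,2)='.' (+2 fires, +4 burnt)
Step 7: cell (2,2)='.' (+1 fires, +2 burnt)
Step 8: cell (2,2)='.' (+0 fires, +1 burnt)
  fire out at step 8

4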